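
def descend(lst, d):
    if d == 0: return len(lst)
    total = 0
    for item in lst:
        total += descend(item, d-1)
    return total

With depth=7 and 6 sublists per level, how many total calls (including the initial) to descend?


At depth 0 (root): 1 call
At depth 1: each of 1 parents calls descend on 6 children = 6 calls
At depth 2: each of 6 parents calls descend on 6 children = 36 calls
At depth 3: each of 36 parents calls descend on 6 children = 216 calls
At depth 4: each of 216 parents calls descend on 6 children = 1296 calls
At depth 5: each of 1296 parents calls descend on 6 children = 7776 calls
At depth 6: each of 7776 parents calls descend on 6 children = 46656 calls
At depth 7: each of 46656 parents calls descend on 6 children = 279936 calls
Total: 1 + 6 + 36 + 216 + 1296 + 7776 + 46656 + 279936 = 335923

335923


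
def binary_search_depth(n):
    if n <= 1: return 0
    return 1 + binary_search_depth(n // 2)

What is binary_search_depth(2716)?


2716 / 2 = 1358
1358 / 2 = 679
679 / 2 = 339
339 / 2 = 169
169 / 2 = 84
84 / 2 = 42
42 / 2 = 21
21 / 2 = 10
10 / 2 = 5
5 / 2 = 2
2 / 2 = 1
Reached 1 after 11 halvings

11


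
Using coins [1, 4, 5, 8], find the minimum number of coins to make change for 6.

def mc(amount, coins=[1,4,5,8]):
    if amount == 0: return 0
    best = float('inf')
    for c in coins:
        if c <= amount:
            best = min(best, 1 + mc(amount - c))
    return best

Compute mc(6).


Building up with DP:
mc(0) = 0
mc(1) = min(1+mc(0)=1+0=1) = 1
mc(2) = min(1+mc(1)=1+1=2) = 2
mc(3) = min(1+mc(2)=1+2=3) = 3
mc(4) = min(1+mc(3)=1+3=4, 1+mc(0)=1+0=1) = 1
mc(5) = min(1+mc(4)=1+1=2, 1+mc(1)=1+1=2, 1+mc(0)=1+0=1) = 1
mc(6) = min(1+mc(5)=1+1=2, 1+mc(2)=1+2=3, 1+mc(1)=1+1=2) = 2

2


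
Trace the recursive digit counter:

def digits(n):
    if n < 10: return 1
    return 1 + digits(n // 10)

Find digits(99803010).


digits(99803010) = 1 + digits(9980301)
digits(9980301) = 1 + digits(998030)
digits(998030) = 1 + digits(99803)
digits(99803) = 1 + digits(9980)
digits(9980) = 1 + digits(998)
digits(998) = 1 + digits(99)
digits(99) = 1 + digits(9)
digits(9) = 1  (base case: 9 < 10)
Unwinding: 1 + 1 + 1 + 1 + 1 + 1 + 1 + 1 = 8

8


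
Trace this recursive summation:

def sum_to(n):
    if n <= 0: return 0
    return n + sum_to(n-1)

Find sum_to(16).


sum_to(16)
= 16 + 15 + 14 + 13 + 12 + 11 + 10 + 9 + 8 + 7 + 6 + 5 + 4 + 3 + 2 + 1 + sum_to(0)
= 16 + 15 + 14 + 13 + 12 + 11 + 10 + 9 + 8 + 7 + 6 + 5 + 4 + 3 + 2 + 1 + 0
= 136

136


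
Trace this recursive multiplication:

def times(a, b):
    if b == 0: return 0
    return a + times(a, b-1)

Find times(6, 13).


times(6, 13) = 6 + times(6, 12)
times(6, 12) = 6 + times(6, 11)
times(6, 11) = 6 + times(6, 10)
times(6, 10) = 6 + times(6, 9)
times(6, 9) = 6 + times(6, 8)
times(6, 8) = 6 + times(6, 7)
times(6, 7) = 6 + times(6, 6)
times(6, 6) = 6 + times(6, 5)
times(6, 5) = 6 + times(6, 4)
times(6, 4) = 6 + times(6, 3)
times(6, 3) = 6 + times(6, 2)
times(6, 2) = 6 + times(6, 1)
times(6, 1) = 6 + times(6, 0)
times(6, 0) = 0  (base case)
Total: 6 + 6 + 6 + 6 + 6 + 6 + 6 + 6 + 6 + 6 + 6 + 6 + 6 + 0 = 78

78


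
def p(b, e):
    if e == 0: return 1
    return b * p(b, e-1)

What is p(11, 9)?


p(11, 9)
= 11 * p(11, 8)
= 11 * 11 * p(11, 7)
= 11 * 11 * 11 * p(11, 6)
= 11 * 11 * 11 * 11 * p(11, 5)
= 11 * 11 * 11 * 11 * 11 * p(11, 4)
= 11 * 11 * 11 * 11 * 11 * 11 * p(11, 3)
= 11 * 11 * 11 * 11 * 11 * 11 * 11 * p(11, 2)
= 11 * 11 * 11 * 11 * 11 * 11 * 11 * 11 * p(11, 1)
= 11 * 11 * 11 * 11 * 11 * 11 * 11 * 11 * 11 * p(11, 0)
= 11 * 11 * 11 * 11 * 11 * 11 * 11 * 11 * 11 * 1
= 2357947691

2357947691


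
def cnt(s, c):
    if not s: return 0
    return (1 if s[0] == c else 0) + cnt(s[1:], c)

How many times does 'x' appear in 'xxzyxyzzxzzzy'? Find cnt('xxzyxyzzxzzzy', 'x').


s[0]='x' == 'x' -> 1
s[0]='x' == 'x' -> 1
s[0]='z' != 'x' -> 0
s[0]='y' != 'x' -> 0
s[0]='x' == 'x' -> 1
s[0]='y' != 'x' -> 0
s[0]='z' != 'x' -> 0
s[0]='z' != 'x' -> 0
s[0]='x' == 'x' -> 1
s[0]='z' != 'x' -> 0
s[0]='z' != 'x' -> 0
s[0]='z' != 'x' -> 0
s[0]='y' != 'x' -> 0
Sum: 1 + 1 + 0 + 0 + 1 + 0 + 0 + 0 + 1 + 0 + 0 + 0 + 0 = 4

4


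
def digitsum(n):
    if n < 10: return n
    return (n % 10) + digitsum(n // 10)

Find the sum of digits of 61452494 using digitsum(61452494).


digitsum(61452494) = 4 + digitsum(6145249)
digitsum(6145249) = 9 + digitsum(614524)
digitsum(614524) = 4 + digitsum(61452)
digitsum(61452) = 2 + digitsum(6145)
digitsum(6145) = 5 + digitsum(614)
digitsum(614) = 4 + digitsum(61)
digitsum(61) = 1 + digitsum(6)
digitsum(6) = 6  (base case)
Total: 4 + 9 + 4 + 2 + 5 + 4 + 1 + 6 = 35

35


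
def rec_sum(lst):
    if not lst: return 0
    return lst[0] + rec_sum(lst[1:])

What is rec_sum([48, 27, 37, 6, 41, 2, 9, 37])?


rec_sum([48, 27, 37, 6, 41, 2, 9, 37]) = 48 + rec_sum([27, 37, 6, 41, 2, 9, 37])
rec_sum([27, 37, 6, 41, 2, 9, 37]) = 27 + rec_sum([37, 6, 41, 2, 9, 37])
rec_sum([37, 6, 41, 2, 9, 37]) = 37 + rec_sum([6, 41, 2, 9, 37])
rec_sum([6, 41, 2, 9, 37]) = 6 + rec_sum([41, 2, 9, 37])
rec_sum([41, 2, 9, 37]) = 41 + rec_sum([2, 9, 37])
rec_sum([2, 9, 37]) = 2 + rec_sum([9, 37])
rec_sum([9, 37]) = 9 + rec_sum([37])
rec_sum([37]) = 37 + rec_sum([])
rec_sum([]) = 0  (base case)
Total: 48 + 27 + 37 + 6 + 41 + 2 + 9 + 37 + 0 = 207

207


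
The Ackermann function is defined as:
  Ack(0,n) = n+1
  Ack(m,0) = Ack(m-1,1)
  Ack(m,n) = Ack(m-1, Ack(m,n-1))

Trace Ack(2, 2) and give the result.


Ack(2, 2) = Ack(1, Ack(2, 1))
  Ack(2, 1) = Ack(1, Ack(2, 0))
    Ack(2, 0) = Ack(1, 1)
      Ack(1, 1) = Ack(0, Ack(1, 0))
        Ack(1, 0) = Ack(0, 1)
          Ack(0, 1) = 2
        = Ack(0, 2)
        Ack(0, 2) = 3
    = Ack(1, 3)
    Ack(1, 3) = Ack(0, Ack(1, 2))
      Ack(1, 2) = Ack(0, Ack(1, 1))
        Ack(1, 1) = Ack(0, Ack(1, 0))
          Ack(1, 0) = Ack(0, 1)
          Ack(0, 1) = 2
          = Ack(0, 2)
          Ack(0, 2) = 3
        = Ack(0, 3)
        Ack(0, 3) = 4
      = Ack(0, 4)
      Ack(0, 4) = 5
  = Ack(1, 5)
  Ack(1, 5) = Ack(0, Ack(1, 4))
    Ack(1, 4) = Ack(0, Ack(1, 3))
      Ack(1, 3) = Ack(0, Ack(1, 2))
        Ack(1, 2) = Ack(0, Ack(1, 1))
... (trace truncated)
Result: Ack(2, 2) = 7

7


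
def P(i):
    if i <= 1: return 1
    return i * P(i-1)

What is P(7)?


P(7)
= 7 * P(6)
= 7 * 6 * P(5)
= 7 * 6 * 5 * P(4)
= 7 * 6 * 5 * 4 * P(3)
= 7 * 6 * 5 * 4 * 3 * P(2)
= 7 * 6 * 5 * 4 * 3 * 2 * P(1)
= 7 * 6 * 5 * 4 * 3 * 2 * 1
= 5040

5040


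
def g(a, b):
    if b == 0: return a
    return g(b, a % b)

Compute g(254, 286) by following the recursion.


g(254, 286) = g(286, 254)
g(286, 254) = g(254, 32)
g(254, 32) = g(32, 30)
g(32, 30) = g(30, 2)
g(30, 2) = g(2, 0)
g(2, 0) = 2  (base case)

2


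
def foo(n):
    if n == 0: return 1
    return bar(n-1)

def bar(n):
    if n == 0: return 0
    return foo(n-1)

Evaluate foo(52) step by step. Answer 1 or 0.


foo(52) = bar(51)
bar(51) = foo(50)
foo(50) = bar(49)
bar(49) = foo(48)
foo(48) = bar(47)
bar(47) = foo(46)
foo(46) = bar(45)
bar(45) = foo(44)
foo(44) = bar(43)
bar(43) = foo(42)
foo(42) = bar(41)
bar(41) = foo(40)
foo(40) = bar(39)
bar(39) = foo(38)
foo(38) = bar(37)
bar(37) = foo(36)
foo(36) = bar(35)
bar(35) = foo(34)
foo(34) = bar(33)
bar(33) = foo(32)
foo(32) = bar(31)
bar(31) = foo(30)
foo(30) = bar(29)
bar(29) = foo(28)
foo(28) = bar(27)
bar(27) = foo(26)
foo(26) = bar(25)
bar(25) = foo(24)
foo(24) = bar(23)
bar(23) = foo(22)
foo(22) = bar(21)
bar(21) = foo(20)
foo(20) = bar(19)
bar(19) = foo(18)
foo(18) = bar(17)
bar(17) = foo(16)
foo(16) = bar(15)
bar(15) = foo(14)
foo(14) = bar(13)
bar(13) = foo(12)
foo(12) = bar(11)
bar(11) = foo(10)
foo(10) = bar(9)
bar(9) = foo(8)
foo(8) = bar(7)
bar(7) = foo(6)
foo(6) = bar(5)
bar(5) = foo(4)
foo(4) = bar(3)
bar(3) = foo(2)
foo(2) = bar(1)
bar(1) = foo(0)
foo(0) = 1  (base case)
Result: 1

1


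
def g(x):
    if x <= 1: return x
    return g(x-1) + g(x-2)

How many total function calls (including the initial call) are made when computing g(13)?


Let C(n) = total calls for g(n)
C(0) = 1, C(1) = 1
C(2) = 1 + C(1) + C(0) = 1 + 1 + 1 = 3
C(3) = 1 + C(2) + C(1) = 1 + 3 + 1 = 5
C(4) = 1 + C(3) + C(2) = 1 + 5 + 3 = 9
C(5) = 1 + C(4) + C(3) = 1 + 9 + 5 = 15
C(6) = 1 + C(5) + C(4) = 1 + 15 + 9 = 25
C(7) = 1 + C(6) + C(5) = 1 + 25 + 15 = 41
C(8) = 1 + C(7) + C(6) = 1 + 41 + 25 = 67
C(9) = 1 + C(8) + C(7) = 1 + 67 + 41 = 109
C(10) = 1 + C(9) + C(8) = 1 + 109 + 67 = 177
C(11) = 1 + C(10) + C(9) = 1 + 177 + 109 = 287
C(12) = 1 + C(11) + C(10) = 1 + 287 + 177 = 465
C(13) = 1 + C(12) + C(11) = 1 + 465 + 287 = 753

753


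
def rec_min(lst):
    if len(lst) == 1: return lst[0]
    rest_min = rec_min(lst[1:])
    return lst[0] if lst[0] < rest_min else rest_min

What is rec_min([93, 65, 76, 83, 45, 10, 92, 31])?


rec_min([93, 65, 76, 83, 45, 10, 92, 31]): compare 93 with rec_min([65, 76, 83, 45, 10, 92, 31])
rec_min([65, 76, 83, 45, 10, 92, 31]): compare 65 with rec_min([76, 83, 45, 10, 92, 31])
rec_min([76, 83, 45, 10, 92, 31]): compare 76 with rec_min([83, 45, 10, 92, 31])
rec_min([83, 45, 10, 92, 31]): compare 83 with rec_min([45, 10, 92, 31])
rec_min([45, 10, 92, 31]): compare 45 with rec_min([10, 92, 31])
rec_min([10, 92, 31]): compare 10 with rec_min([92, 31])
rec_min([92, 31]): compare 92 with rec_min([31])
rec_min([31]) = 31  (base case)
Compare 92 with 31 -> 31
Compare 10 with 31 -> 10
Compare 45 with 10 -> 10
Compare 83 with 10 -> 10
Compare 76 with 10 -> 10
Compare 65 with 10 -> 10
Compare 93 with 10 -> 10

10


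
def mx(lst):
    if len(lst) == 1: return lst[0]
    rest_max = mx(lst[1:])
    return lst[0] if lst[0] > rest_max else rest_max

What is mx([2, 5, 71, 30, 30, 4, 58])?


mx([2, 5, 71, 30, 30, 4, 58]): compare 2 with mx([5, 71, 30, 30, 4, 58])
mx([5, 71, 30, 30, 4, 58]): compare 5 with mx([71, 30, 30, 4, 58])
mx([71, 30, 30, 4, 58]): compare 71 with mx([30, 30, 4, 58])
mx([30, 30, 4, 58]): compare 30 with mx([30, 4, 58])
mx([30, 4, 58]): compare 30 with mx([4, 58])
mx([4, 58]): compare 4 with mx([58])
mx([58]) = 58  (base case)
Compare 4 with 58 -> 58
Compare 30 with 58 -> 58
Compare 30 with 58 -> 58
Compare 71 with 58 -> 71
Compare 5 with 71 -> 71
Compare 2 with 71 -> 71

71


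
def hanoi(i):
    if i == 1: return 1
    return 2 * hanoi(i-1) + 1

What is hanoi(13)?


hanoi(13) = 2 * hanoi(12) + 1
hanoi(12) = 2 * hanoi(11) + 1
hanoi(11) = 2 * hanoi(10) + 1
hanoi(10) = 2 * hanoi(9) + 1
hanoi(9) = 2 * hanoi(8) + 1
hanoi(8) = 2 * hanoi(7) + 1
hanoi(7) = 2 * hanoi(6) + 1
hanoi(6) = 2 * hanoi(5) + 1
hanoi(5) = 2 * hanoi(4) + 1
hanoi(4) = 2 * hanoi(3) + 1
hanoi(3) = 2 * hanoi(2) + 1
hanoi(2) = 2 * hanoi(1) + 1
hanoi(1) = 1  (base case)
hanoi(2) = 2 * 1 + 1 = 3
hanoi(3) = 2 * 3 + 1 = 7
hanoi(4) = 2 * 7 + 1 = 15
hanoi(5) = 2 * 15 + 1 = 31
hanoi(6) = 2 * 31 + 1 = 63
hanoi(7) = 2 * 63 + 1 = 127
hanoi(8) = 2 * 127 + 1 = 255
hanoi(9) = 2 * 255 + 1 = 511
hanoi(10) = 2 * 511 + 1 = 1023
hanoi(11) = 2 * 1023 + 1 = 2047
hanoi(12) = 2 * 2047 + 1 = 4095
hanoi(13) = 2 * 4095 + 1 = 8191

8191


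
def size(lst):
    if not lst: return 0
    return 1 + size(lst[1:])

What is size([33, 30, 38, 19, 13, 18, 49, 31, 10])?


size([33, 30, 38, 19, 13, 18, 49, 31, 10]) = 1 + size([30, 38, 19, 13, 18, 49, 31, 10])
size([30, 38, 19, 13, 18, 49, 31, 10]) = 1 + size([38, 19, 13, 18, 49, 31, 10])
size([38, 19, 13, 18, 49, 31, 10]) = 1 + size([19, 13, 18, 49, 31, 10])
size([19, 13, 18, 49, 31, 10]) = 1 + size([13, 18, 49, 31, 10])
size([13, 18, 49, 31, 10]) = 1 + size([18, 49, 31, 10])
size([18, 49, 31, 10]) = 1 + size([49, 31, 10])
size([49, 31, 10]) = 1 + size([31, 10])
size([31, 10]) = 1 + size([10])
size([10]) = 1 + size([])
size([]) = 0  (base case)
Unwinding: 1 + 1 + 1 + 1 + 1 + 1 + 1 + 1 + 1 + 0 = 9

9


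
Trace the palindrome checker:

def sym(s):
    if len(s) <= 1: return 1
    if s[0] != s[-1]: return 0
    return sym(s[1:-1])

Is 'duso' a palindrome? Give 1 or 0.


sym('duso'): s[0]='d' != s[-1]='o' -> return 0
Result: 0 (not a palindrome)

0


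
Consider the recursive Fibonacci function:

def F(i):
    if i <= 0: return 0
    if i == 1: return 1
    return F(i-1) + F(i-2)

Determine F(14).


Computing F(14) bottom-up:
F(0) = 0
F(1) = 1
F(2) = F(1) + F(0) = 1 + 0 = 1
F(3) = F(2) + F(1) = 1 + 1 = 2
F(4) = F(3) + F(2) = 2 + 1 = 3
F(5) = F(4) + F(3) = 3 + 2 = 5
F(6) = F(5) + F(4) = 5 + 3 = 8
F(7) = F(6) + F(5) = 8 + 5 = 13
F(8) = F(7) + F(6) = 13 + 8 = 21
F(9) = F(8) + F(7) = 21 + 13 = 34
F(10) = F(9) + F(8) = 34 + 21 = 55
F(11) = F(10) + F(9) = 55 + 34 = 89
F(12) = F(11) + F(10) = 89 + 55 = 144
F(13) = F(12) + F(11) = 144 + 89 = 233
F(14) = F(13) + F(12) = 233 + 144 = 377

377


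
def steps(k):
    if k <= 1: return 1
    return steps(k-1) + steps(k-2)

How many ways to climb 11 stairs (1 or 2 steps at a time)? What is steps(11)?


Building up from base cases:
steps(0) = 1
steps(1) = 1
steps(2) = steps(1) + steps(0) = 1 + 1 = 2
steps(3) = steps(2) + steps(1) = 2 + 1 = 3
steps(4) = steps(3) + steps(2) = 3 + 2 = 5
steps(5) = steps(4) + steps(3) = 5 + 3 = 8
steps(6) = steps(5) + steps(4) = 8 + 5 = 13
steps(7) = steps(6) + steps(5) = 13 + 8 = 21
steps(8) = steps(7) + steps(6) = 21 + 13 = 34
steps(9) = steps(8) + steps(7) = 34 + 21 = 55
steps(10) = steps(9) + steps(8) = 55 + 34 = 89
steps(11) = steps(10) + steps(9) = 89 + 55 = 144

144


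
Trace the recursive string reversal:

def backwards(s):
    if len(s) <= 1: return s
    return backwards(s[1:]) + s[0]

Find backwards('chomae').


backwards('chomae') = backwards('homae') + 'c'
backwards('homae') = backwards('omae') + 'h'
backwards('omae') = backwards('mae') + 'o'
backwards('mae') = backwards('ae') + 'm'
backwards('ae') = backwards('e') + 'a'
backwards('e') = 'e'  (base case)
Concatenating: 'e' + 'a' + 'm' + 'o' + 'h' + 'c' = 'eamohc'

eamohc


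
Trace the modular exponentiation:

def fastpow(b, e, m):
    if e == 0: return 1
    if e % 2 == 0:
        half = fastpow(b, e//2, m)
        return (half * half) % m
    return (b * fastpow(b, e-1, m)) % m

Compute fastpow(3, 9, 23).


fastpow(3, 9, 23): e is odd, compute fastpow(3, 8, 23)
  fastpow(3, 8, 23): e is even, compute fastpow(3, 4, 23)
    fastpow(3, 4, 23): e is even, compute fastpow(3, 2, 23)
      fastpow(3, 2, 23): e is even, compute fastpow(3, 1, 23)
        fastpow(3, 1, 23): e is odd, compute fastpow(3, 0, 23)
          fastpow(3, 0, 23) = 1
        (3 * 1) % 23 = 3
      half=3, (3*3) % 23 = 9
    half=9, (9*9) % 23 = 12
  half=12, (12*12) % 23 = 6
(3 * 6) % 23 = 18

18


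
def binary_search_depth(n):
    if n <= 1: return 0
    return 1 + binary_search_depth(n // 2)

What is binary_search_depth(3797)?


3797 / 2 = 1898
1898 / 2 = 949
949 / 2 = 474
474 / 2 = 237
237 / 2 = 118
118 / 2 = 59
59 / 2 = 29
29 / 2 = 14
14 / 2 = 7
7 / 2 = 3
3 / 2 = 1
Reached 1 after 11 halvings

11


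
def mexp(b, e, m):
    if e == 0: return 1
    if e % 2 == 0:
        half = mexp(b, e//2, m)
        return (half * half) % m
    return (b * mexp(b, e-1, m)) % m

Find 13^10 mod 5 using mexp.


mexp(13, 10, 5): e is even, compute mexp(13, 5, 5)
  mexp(13, 5, 5): e is odd, compute mexp(13, 4, 5)
    mexp(13, 4, 5): e is even, compute mexp(13, 2, 5)
      mexp(13, 2, 5): e is even, compute mexp(13, 1, 5)
        mexp(13, 1, 5): e is odd, compute mexp(13, 0, 5)
          mexp(13, 0, 5) = 1
        (13 * 1) % 5 = 3
      half=3, (3*3) % 5 = 4
    half=4, (4*4) % 5 = 1
  (13 * 1) % 5 = 3
half=3, (3*3) % 5 = 4

4


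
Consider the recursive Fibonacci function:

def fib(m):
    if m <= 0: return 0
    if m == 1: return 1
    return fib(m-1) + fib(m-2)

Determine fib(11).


Computing fib(11) bottom-up:
fib(0) = 0
fib(1) = 1
fib(2) = fib(1) + fib(0) = 1 + 0 = 1
fib(3) = fib(2) + fib(1) = 1 + 1 = 2
fib(4) = fib(3) + fib(2) = 2 + 1 = 3
fib(5) = fib(4) + fib(3) = 3 + 2 = 5
fib(6) = fib(5) + fib(4) = 5 + 3 = 8
fib(7) = fib(6) + fib(5) = 8 + 5 = 13
fib(8) = fib(7) + fib(6) = 13 + 8 = 21
fib(9) = fib(8) + fib(7) = 21 + 13 = 34
fib(10) = fib(9) + fib(8) = 34 + 21 = 55
fib(11) = fib(10) + fib(9) = 55 + 34 = 89

89


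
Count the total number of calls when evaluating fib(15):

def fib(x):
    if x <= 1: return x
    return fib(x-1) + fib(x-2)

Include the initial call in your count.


Let C(n) = total calls for fib(n)
C(0) = 1, C(1) = 1
C(2) = 1 + C(1) + C(0) = 1 + 1 + 1 = 3
C(3) = 1 + C(2) + C(1) = 1 + 3 + 1 = 5
C(4) = 1 + C(3) + C(2) = 1 + 5 + 3 = 9
C(5) = 1 + C(4) + C(3) = 1 + 9 + 5 = 15
C(6) = 1 + C(5) + C(4) = 1 + 15 + 9 = 25
C(7) = 1 + C(6) + C(5) = 1 + 25 + 15 = 41
C(8) = 1 + C(7) + C(6) = 1 + 41 + 25 = 67
C(9) = 1 + C(8) + C(7) = 1 + 67 + 41 = 109
C(10) = 1 + C(9) + C(8) = 1 + 109 + 67 = 177
C(11) = 1 + C(10) + C(9) = 1 + 177 + 109 = 287
C(12) = 1 + C(11) + C(10) = 1 + 287 + 177 = 465
C(13) = 1 + C(12) + C(11) = 1 + 465 + 287 = 753
C(14) = 1 + C(13) + C(12) = 1 + 753 + 465 = 1219
C(15) = 1 + C(14) + C(13) = 1 + 1219 + 753 = 1973

1973


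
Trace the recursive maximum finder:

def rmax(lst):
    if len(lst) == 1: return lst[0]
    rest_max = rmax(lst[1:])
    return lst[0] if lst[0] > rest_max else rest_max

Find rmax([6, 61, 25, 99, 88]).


rmax([6, 61, 25, 99, 88]): compare 6 with rmax([61, 25, 99, 88])
rmax([61, 25, 99, 88]): compare 61 with rmax([25, 99, 88])
rmax([25, 99, 88]): compare 25 with rmax([99, 88])
rmax([99, 88]): compare 99 with rmax([88])
rmax([88]) = 88  (base case)
Compare 99 with 88 -> 99
Compare 25 with 99 -> 99
Compare 61 with 99 -> 99
Compare 6 with 99 -> 99

99


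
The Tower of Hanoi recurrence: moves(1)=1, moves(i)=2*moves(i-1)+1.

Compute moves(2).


moves(2) = 2 * moves(1) + 1
moves(1) = 1  (base case)
moves(2) = 2 * 1 + 1 = 3

3


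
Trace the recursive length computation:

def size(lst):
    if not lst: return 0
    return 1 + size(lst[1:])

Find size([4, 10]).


size([4, 10]) = 1 + size([10])
size([10]) = 1 + size([])
size([]) = 0  (base case)
Unwinding: 1 + 1 + 0 = 2

2


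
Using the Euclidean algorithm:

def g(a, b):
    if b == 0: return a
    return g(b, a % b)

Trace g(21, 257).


g(21, 257) = g(257, 21)
g(257, 21) = g(21, 5)
g(21, 5) = g(5, 1)
g(5, 1) = g(1, 0)
g(1, 0) = 1  (base case)

1


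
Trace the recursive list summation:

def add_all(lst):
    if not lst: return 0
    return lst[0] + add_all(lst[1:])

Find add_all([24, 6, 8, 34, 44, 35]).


add_all([24, 6, 8, 34, 44, 35]) = 24 + add_all([6, 8, 34, 44, 35])
add_all([6, 8, 34, 44, 35]) = 6 + add_all([8, 34, 44, 35])
add_all([8, 34, 44, 35]) = 8 + add_all([34, 44, 35])
add_all([34, 44, 35]) = 34 + add_all([44, 35])
add_all([44, 35]) = 44 + add_all([35])
add_all([35]) = 35 + add_all([])
add_all([]) = 0  (base case)
Total: 24 + 6 + 8 + 34 + 44 + 35 + 0 = 151

151


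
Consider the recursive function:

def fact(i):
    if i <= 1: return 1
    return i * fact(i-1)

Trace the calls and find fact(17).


fact(17)
= 17 * fact(16)
= 17 * 16 * fact(15)
= 17 * 16 * 15 * fact(14)
= 17 * 16 * 15 * 14 * fact(13)
= 17 * 16 * 15 * 14 * 13 * fact(12)
= 17 * 16 * 15 * 14 * 13 * 12 * fact(11)
= 17 * 16 * 15 * 14 * 13 * 12 * 11 * fact(10)
= 17 * 16 * 15 * 14 * 13 * 12 * 11 * 10 * fact(9)
= 17 * 16 * 15 * 14 * 13 * 12 * 11 * 10 * 9 * fact(8)
= 17 * 16 * 15 * 14 * 13 * 12 * 11 * 10 * 9 * 8 * fact(7)
= 17 * 16 * 15 * 14 * 13 * 12 * 11 * 10 * 9 * 8 * 7 * fact(6)
= 17 * 16 * 15 * 14 * 13 * 12 * 11 * 10 * 9 * 8 * 7 * 6 * fact(5)
= 17 * 16 * 15 * 14 * 13 * 12 * 11 * 10 * 9 * 8 * 7 * 6 * 5 * fact(4)
= 17 * 16 * 15 * 14 * 13 * 12 * 11 * 10 * 9 * 8 * 7 * 6 * 5 * 4 * fact(3)
= 17 * 16 * 15 * 14 * 13 * 12 * 11 * 10 * 9 * 8 * 7 * 6 * 5 * 4 * 3 * fact(2)
= 17 * 16 * 15 * 14 * 13 * 12 * 11 * 10 * 9 * 8 * 7 * 6 * 5 * 4 * 3 * 2 * fact(1)
= 17 * 16 * 15 * 14 * 13 * 12 * 11 * 10 * 9 * 8 * 7 * 6 * 5 * 4 * 3 * 2 * 1
= 355687428096000

355687428096000


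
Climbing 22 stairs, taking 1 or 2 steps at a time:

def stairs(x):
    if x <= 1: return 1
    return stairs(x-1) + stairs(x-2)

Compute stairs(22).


Building up from base cases:
stairs(0) = 1
stairs(1) = 1
stairs(2) = stairs(1) + stairs(0) = 1 + 1 = 2
stairs(3) = stairs(2) + stairs(1) = 2 + 1 = 3
stairs(4) = stairs(3) + stairs(2) = 3 + 2 = 5
stairs(5) = stairs(4) + stairs(3) = 5 + 3 = 8
stairs(6) = stairs(5) + stairs(4) = 8 + 5 = 13
stairs(7) = stairs(6) + stairs(5) = 13 + 8 = 21
stairs(8) = stairs(7) + stairs(6) = 21 + 13 = 34
stairs(9) = stairs(8) + stairs(7) = 34 + 21 = 55
stairs(10) = stairs(9) + stairs(8) = 55 + 34 = 89
stairs(11) = stairs(10) + stairs(9) = 89 + 55 = 144
stairs(12) = stairs(11) + stairs(10) = 144 + 89 = 233
stairs(13) = stairs(12) + stairs(11) = 233 + 144 = 377
stairs(14) = stairs(13) + stairs(12) = 377 + 233 = 610
stairs(15) = stairs(14) + stairs(13) = 610 + 377 = 987
stairs(16) = stairs(15) + stairs(14) = 987 + 610 = 1597
stairs(17) = stairs(16) + stairs(15) = 1597 + 987 = 2584
stairs(18) = stairs(17) + stairs(16) = 2584 + 1597 = 4181
stairs(19) = stairs(18) + stairs(17) = 4181 + 2584 = 6765
stairs(20) = stairs(19) + stairs(18) = 6765 + 4181 = 10946
stairs(21) = stairs(20) + stairs(19) = 10946 + 6765 = 17711
stairs(22) = stairs(21) + stairs(20) = 17711 + 10946 = 28657

28657


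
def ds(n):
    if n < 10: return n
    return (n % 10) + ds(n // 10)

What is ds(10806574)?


ds(10806574) = 4 + ds(1080657)
ds(1080657) = 7 + ds(108065)
ds(108065) = 5 + ds(10806)
ds(10806) = 6 + ds(1080)
ds(1080) = 0 + ds(108)
ds(108) = 8 + ds(10)
ds(10) = 0 + ds(1)
ds(1) = 1  (base case)
Total: 4 + 7 + 5 + 6 + 0 + 8 + 0 + 1 = 31

31


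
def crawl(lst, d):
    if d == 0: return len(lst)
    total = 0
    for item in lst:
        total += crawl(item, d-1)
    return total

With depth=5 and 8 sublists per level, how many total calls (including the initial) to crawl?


At depth 0 (root): 1 call
At depth 1: each of 1 parents calls crawl on 8 children = 8 calls
At depth 2: each of 8 parents calls crawl on 8 children = 64 calls
At depth 3: each of 64 parents calls crawl on 8 children = 512 calls
At depth 4: each of 512 parents calls crawl on 8 children = 4096 calls
At depth 5: each of 4096 parents calls crawl on 8 children = 32768 calls
Total: 1 + 8 + 64 + 512 + 4096 + 32768 = 37449

37449


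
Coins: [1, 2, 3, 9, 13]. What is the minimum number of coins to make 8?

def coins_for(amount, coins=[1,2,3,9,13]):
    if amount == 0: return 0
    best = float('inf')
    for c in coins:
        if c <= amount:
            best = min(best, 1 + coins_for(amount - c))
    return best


Building up with DP:
coins_for(0) = 0
coins_for(1) = min(1+coins_for(0)=1+0=1) = 1
coins_for(2) = min(1+coins_for(1)=1+1=2, 1+coins_for(0)=1+0=1) = 1
coins_for(3) = min(1+coins_for(2)=1+1=2, 1+coins_for(1)=1+1=2, 1+coins_for(0)=1+0=1) = 1
coins_for(4) = min(1+coins_for(3)=1+1=2, 1+coins_for(2)=1+1=2, 1+coins_for(1)=1+1=2) = 2
coins_for(5) = min(1+coins_for(4)=1+2=3, 1+coins_for(3)=1+1=2, 1+coins_for(2)=1+1=2) = 2
coins_for(6) = min(1+coins_for(5)=1+2=3, 1+coins_for(4)=1+2=3, 1+coins_for(3)=1+1=2) = 2
coins_for(7) = min(1+coins_for(6)=1+2=3, 1+coins_for(5)=1+2=3, 1+coins_for(4)=1+2=3) = 3
coins_for(8) = min(1+coins_for(7)=1+3=4, 1+coins_for(6)=1+2=3, 1+coins_for(5)=1+2=3) = 3

3


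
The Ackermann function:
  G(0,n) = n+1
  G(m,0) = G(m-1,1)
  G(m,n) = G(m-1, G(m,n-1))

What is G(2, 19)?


G(2, 19) = G(1, G(2, 18))
  G(2, 18) = G(1, G(2, 17))
    G(2, 17) = G(1, G(2, 16))
      G(2, 16) = G(1, G(2, 15))
        G(2, 15) = G(1, G(2, 14))
          G(2, 14) = G(1, G(2, 13))
          G(2, 13) = G(1, G(2, 12))
          G(2, 12) = G(1, G(2, 11))
          G(2, 11) = G(1, G(2, 10))
          G(2, 10) = G(1, G(2, 9))
          G(2, 9) = G(1, G(2, 8))
          G(2, 8) = G(1, G(2, 7))
          G(2, 7) = G(1, G(2, 6))
          G(2, 6) = G(1, G(2, 5))
          G(2, 5) = G(1, G(2, 4))
          G(2, 4) = G(1, G(2, 3))
          G(2, 3) = G(1, G(2, 2))
          G(2, 2) = G(1, G(2, 1))
          G(2, 1) = G(1, G(2, 0))
          G(2, 0) = G(1, 1)
          G(1, 1) = G(0, G(1, 0))
          G(1, 0) = G(0, 1)
          G(0, 1) = 2
            = G(0, 2)
          G(0, 2) = 3
... (trace truncated)
Result: G(2, 19) = 41

41


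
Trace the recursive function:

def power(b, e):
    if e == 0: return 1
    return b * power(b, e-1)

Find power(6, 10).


power(6, 10)
= 6 * power(6, 9)
= 6 * 6 * power(6, 8)
= 6 * 6 * 6 * power(6, 7)
= 6 * 6 * 6 * 6 * power(6, 6)
= 6 * 6 * 6 * 6 * 6 * power(6, 5)
= 6 * 6 * 6 * 6 * 6 * 6 * power(6, 4)
= 6 * 6 * 6 * 6 * 6 * 6 * 6 * power(6, 3)
= 6 * 6 * 6 * 6 * 6 * 6 * 6 * 6 * power(6, 2)
= 6 * 6 * 6 * 6 * 6 * 6 * 6 * 6 * 6 * power(6, 1)
= 6 * 6 * 6 * 6 * 6 * 6 * 6 * 6 * 6 * 6 * power(6, 0)
= 6 * 6 * 6 * 6 * 6 * 6 * 6 * 6 * 6 * 6 * 1
= 60466176

60466176


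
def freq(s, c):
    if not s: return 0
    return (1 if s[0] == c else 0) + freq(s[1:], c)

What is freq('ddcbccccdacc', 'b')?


s[0]='d' != 'b' -> 0
s[0]='d' != 'b' -> 0
s[0]='c' != 'b' -> 0
s[0]='b' == 'b' -> 1
s[0]='c' != 'b' -> 0
s[0]='c' != 'b' -> 0
s[0]='c' != 'b' -> 0
s[0]='c' != 'b' -> 0
s[0]='d' != 'b' -> 0
s[0]='a' != 'b' -> 0
s[0]='c' != 'b' -> 0
s[0]='c' != 'b' -> 0
Sum: 0 + 0 + 0 + 1 + 0 + 0 + 0 + 0 + 0 + 0 + 0 + 0 = 1

1


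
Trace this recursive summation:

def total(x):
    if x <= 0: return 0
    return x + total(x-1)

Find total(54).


total(54)
= 54 + 53 + 52 + 51 + 50 + 49 + 48 + 47 + 46 + 45 + 44 + 43 + 42 + 41 + 40 + 39 + 38 + 37 + 36 + 35 + 34 + 33 + 32 + 31 + 30 + 29 + 28 + 27 + 26 + 25 + 24 + 23 + 22 + 21 + 20 + 19 + 18 + 17 + 16 + 15 + 14 + 13 + 12 + 11 + 10 + 9 + 8 + 7 + 6 + 5 + 4 + 3 + 2 + 1 + total(0)
= 54 + 53 + 52 + 51 + 50 + 49 + 48 + 47 + 46 + 45 + 44 + 43 + 42 + 41 + 40 + 39 + 38 + 37 + 36 + 35 + 34 + 33 + 32 + 31 + 30 + 29 + 28 + 27 + 26 + 25 + 24 + 23 + 22 + 21 + 20 + 19 + 18 + 17 + 16 + 15 + 14 + 13 + 12 + 11 + 10 + 9 + 8 + 7 + 6 + 5 + 4 + 3 + 2 + 1 + 0
= 1485

1485


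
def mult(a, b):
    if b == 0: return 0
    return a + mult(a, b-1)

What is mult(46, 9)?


mult(46, 9) = 46 + mult(46, 8)
mult(46, 8) = 46 + mult(46, 7)
mult(46, 7) = 46 + mult(46, 6)
mult(46, 6) = 46 + mult(46, 5)
mult(46, 5) = 46 + mult(46, 4)
mult(46, 4) = 46 + mult(46, 3)
mult(46, 3) = 46 + mult(46, 2)
mult(46, 2) = 46 + mult(46, 1)
mult(46, 1) = 46 + mult(46, 0)
mult(46, 0) = 0  (base case)
Total: 46 + 46 + 46 + 46 + 46 + 46 + 46 + 46 + 46 + 0 = 414

414


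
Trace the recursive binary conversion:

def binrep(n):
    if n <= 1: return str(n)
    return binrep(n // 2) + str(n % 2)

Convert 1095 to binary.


binrep(1095) = binrep(547) + '1'
binrep(547) = binrep(273) + '1'
binrep(273) = binrep(136) + '1'
binrep(136) = binrep(68) + '0'
binrep(68) = binrep(34) + '0'
binrep(34) = binrep(17) + '0'
binrep(17) = binrep(8) + '1'
binrep(8) = binrep(4) + '0'
binrep(4) = binrep(2) + '0'
binrep(2) = binrep(1) + '0'
binrep(1) = '1'  (base case)
Concatenating: '1' + '0' + '0' + '0' + '1' + '0' + '0' + '0' + '1' + '1' + '1' = '10001000111'

10001000111


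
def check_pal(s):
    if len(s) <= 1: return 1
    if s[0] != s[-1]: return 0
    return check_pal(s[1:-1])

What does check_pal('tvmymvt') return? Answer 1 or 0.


check_pal('tvmymvt'): s[0]='t' == s[-1]='t' -> check check_pal('vmymv')
check_pal('vmymv'): s[0]='v' == s[-1]='v' -> check check_pal('mym')
check_pal('mym'): s[0]='m' == s[-1]='m' -> check check_pal('y')
check_pal('y'): len <= 1 -> return 1  (base case)
Result: 1 (palindrome)

1


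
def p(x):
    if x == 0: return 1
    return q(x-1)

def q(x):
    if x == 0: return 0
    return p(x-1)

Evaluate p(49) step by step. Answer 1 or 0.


p(49) = q(48)
q(48) = p(47)
p(47) = q(46)
q(46) = p(45)
p(45) = q(44)
q(44) = p(43)
p(43) = q(42)
q(42) = p(41)
p(41) = q(40)
q(40) = p(39)
p(39) = q(38)
q(38) = p(37)
p(37) = q(36)
q(36) = p(35)
p(35) = q(34)
q(34) = p(33)
p(33) = q(32)
q(32) = p(31)
p(31) = q(30)
q(30) = p(29)
p(29) = q(28)
q(28) = p(27)
p(27) = q(26)
q(26) = p(25)
p(25) = q(24)
q(24) = p(23)
p(23) = q(22)
q(22) = p(21)
p(21) = q(20)
q(20) = p(19)
p(19) = q(18)
q(18) = p(17)
p(17) = q(16)
q(16) = p(15)
p(15) = q(14)
q(14) = p(13)
p(13) = q(12)
q(12) = p(11)
p(11) = q(10)
q(10) = p(9)
p(9) = q(8)
q(8) = p(7)
p(7) = q(6)
q(6) = p(5)
p(5) = q(4)
q(4) = p(3)
p(3) = q(2)
q(2) = p(1)
p(1) = q(0)
q(0) = 0  (base case)
Result: 0

0


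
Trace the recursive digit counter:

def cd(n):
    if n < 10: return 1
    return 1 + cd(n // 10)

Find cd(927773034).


cd(927773034) = 1 + cd(92777303)
cd(92777303) = 1 + cd(9277730)
cd(9277730) = 1 + cd(927773)
cd(927773) = 1 + cd(92777)
cd(92777) = 1 + cd(9277)
cd(9277) = 1 + cd(927)
cd(927) = 1 + cd(92)
cd(92) = 1 + cd(9)
cd(9) = 1  (base case: 9 < 10)
Unwinding: 1 + 1 + 1 + 1 + 1 + 1 + 1 + 1 + 1 = 9

9


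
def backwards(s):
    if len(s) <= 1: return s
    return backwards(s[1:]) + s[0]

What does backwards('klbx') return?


backwards('klbx') = backwards('lbx') + 'k'
backwards('lbx') = backwards('bx') + 'l'
backwards('bx') = backwards('x') + 'b'
backwards('x') = 'x'  (base case)
Concatenating: 'x' + 'b' + 'l' + 'k' = 'xblk'

xblk


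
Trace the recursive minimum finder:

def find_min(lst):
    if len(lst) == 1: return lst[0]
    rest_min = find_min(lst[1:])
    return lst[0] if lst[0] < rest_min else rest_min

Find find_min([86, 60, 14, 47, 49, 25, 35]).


find_min([86, 60, 14, 47, 49, 25, 35]): compare 86 with find_min([60, 14, 47, 49, 25, 35])
find_min([60, 14, 47, 49, 25, 35]): compare 60 with find_min([14, 47, 49, 25, 35])
find_min([14, 47, 49, 25, 35]): compare 14 with find_min([47, 49, 25, 35])
find_min([47, 49, 25, 35]): compare 47 with find_min([49, 25, 35])
find_min([49, 25, 35]): compare 49 with find_min([25, 35])
find_min([25, 35]): compare 25 with find_min([35])
find_min([35]) = 35  (base case)
Compare 25 with 35 -> 25
Compare 49 with 25 -> 25
Compare 47 with 25 -> 25
Compare 14 with 25 -> 14
Compare 60 with 14 -> 14
Compare 86 with 14 -> 14

14


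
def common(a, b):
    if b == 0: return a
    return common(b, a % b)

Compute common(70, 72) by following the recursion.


common(70, 72) = common(72, 70)
common(72, 70) = common(70, 2)
common(70, 2) = common(2, 0)
common(2, 0) = 2  (base case)

2


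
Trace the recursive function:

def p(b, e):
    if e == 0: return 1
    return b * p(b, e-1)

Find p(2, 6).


p(2, 6)
= 2 * p(2, 5)
= 2 * 2 * p(2, 4)
= 2 * 2 * 2 * p(2, 3)
= 2 * 2 * 2 * 2 * p(2, 2)
= 2 * 2 * 2 * 2 * 2 * p(2, 1)
= 2 * 2 * 2 * 2 * 2 * 2 * p(2, 0)
= 2 * 2 * 2 * 2 * 2 * 2 * 1
= 64

64


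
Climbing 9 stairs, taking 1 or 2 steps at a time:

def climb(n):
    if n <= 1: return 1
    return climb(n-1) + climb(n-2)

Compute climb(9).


Building up from base cases:
climb(0) = 1
climb(1) = 1
climb(2) = climb(1) + climb(0) = 1 + 1 = 2
climb(3) = climb(2) + climb(1) = 2 + 1 = 3
climb(4) = climb(3) + climb(2) = 3 + 2 = 5
climb(5) = climb(4) + climb(3) = 5 + 3 = 8
climb(6) = climb(5) + climb(4) = 8 + 5 = 13
climb(7) = climb(6) + climb(5) = 13 + 8 = 21
climb(8) = climb(7) + climb(6) = 21 + 13 = 34
climb(9) = climb(8) + climb(7) = 34 + 21 = 55

55


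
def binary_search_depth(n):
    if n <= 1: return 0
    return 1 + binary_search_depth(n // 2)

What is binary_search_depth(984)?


984 / 2 = 492
492 / 2 = 246
246 / 2 = 123
123 / 2 = 61
61 / 2 = 30
30 / 2 = 15
15 / 2 = 7
7 / 2 = 3
3 / 2 = 1
Reached 1 after 9 halvings

9


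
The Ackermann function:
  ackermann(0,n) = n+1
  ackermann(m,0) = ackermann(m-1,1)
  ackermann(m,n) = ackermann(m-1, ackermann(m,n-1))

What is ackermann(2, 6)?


ackermann(2, 6) = ackermann(1, ackermann(2, 5))
  ackermann(2, 5) = ackermann(1, ackermann(2, 4))
    ackermann(2, 4) = ackermann(1, ackermann(2, 3))
      ackermann(2, 3) = ackermann(1, ackermann(2, 2))
        ackermann(2, 2) = ackermann(1, ackermann(2, 1))
          ackermann(2, 1) = ackermann(1, ackermann(2, 0))
          ackermann(2, 0) = ackermann(1, 1)
          ackermann(1, 1) = ackermann(0, ackermann(1, 0))
          ackermann(1, 0) = ackermann(0, 1)
          ackermann(0, 1) = 2
            = ackermann(0, 2)
          ackermann(0, 2) = 3
            = ackermann(1, 3)
          ackermann(1, 3) = ackermann(0, ackermann(1, 2))
          ackermann(1, 2) = ackermann(0, ackermann(1, 1))
          ackermann(1, 1) = ackermann(0, ackermann(1, 0))
          ackermann(1, 0) = ackermann(0, 1)
          ackermann(0, 1) = 2
            = ackermann(0, 2)
          ackermann(0, 2) = 3
            = ackermann(0, 3)
          ackermann(0, 3) = 4
            = ackermann(0, 4)
          ackermann(0, 4) = 5
          = ackermann(1, 5)
... (trace truncated)
Result: ackermann(2, 6) = 15

15


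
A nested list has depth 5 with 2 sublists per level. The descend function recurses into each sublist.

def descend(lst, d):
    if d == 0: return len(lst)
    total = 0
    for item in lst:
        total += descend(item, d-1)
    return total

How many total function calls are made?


At depth 0 (root): 1 call
At depth 1: each of 1 parents calls descend on 2 children = 2 calls
At depth 2: each of 2 parents calls descend on 2 children = 4 calls
At depth 3: each of 4 parents calls descend on 2 children = 8 calls
At depth 4: each of 8 parents calls descend on 2 children = 16 calls
At depth 5: each of 16 parents calls descend on 2 children = 32 calls
Total: 1 + 2 + 4 + 8 + 16 + 32 = 63

63


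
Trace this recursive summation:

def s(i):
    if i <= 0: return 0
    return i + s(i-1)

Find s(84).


s(84)
= 84 + 83 + 82 + 81 + 80 + 79 + 78 + 77 + 76 + 75 + 74 + 73 + 72 + 71 + 70 + 69 + 68 + 67 + 66 + 65 + 64 + 63 + 62 + 61 + 60 + 59 + 58 + 57 + 56 + 55 + 54 + 53 + 52 + 51 + 50 + 49 + 48 + 47 + 46 + 45 + 44 + 43 + 42 + 41 + 40 + 39 + 38 + 37 + 36 + 35 + 34 + 33 + 32 + 31 + 30 + 29 + 28 + 27 + 26 + 25 + 24 + 23 + 22 + 21 + 20 + 19 + 18 + 17 + 16 + 15 + 14 + 13 + 12 + 11 + 10 + 9 + 8 + 7 + 6 + 5 + 4 + 3 + 2 + 1 + s(0)
= 84 + 83 + 82 + 81 + 80 + 79 + 78 + 77 + 76 + 75 + 74 + 73 + 72 + 71 + 70 + 69 + 68 + 67 + 66 + 65 + 64 + 63 + 62 + 61 + 60 + 59 + 58 + 57 + 56 + 55 + 54 + 53 + 52 + 51 + 50 + 49 + 48 + 47 + 46 + 45 + 44 + 43 + 42 + 41 + 40 + 39 + 38 + 37 + 36 + 35 + 34 + 33 + 32 + 31 + 30 + 29 + 28 + 27 + 26 + 25 + 24 + 23 + 22 + 21 + 20 + 19 + 18 + 17 + 16 + 15 + 14 + 13 + 12 + 11 + 10 + 9 + 8 + 7 + 6 + 5 + 4 + 3 + 2 + 1 + 0
= 3570

3570


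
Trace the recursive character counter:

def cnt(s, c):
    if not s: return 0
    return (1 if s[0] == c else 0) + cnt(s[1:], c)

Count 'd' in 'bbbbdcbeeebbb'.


s[0]='b' != 'd' -> 0
s[0]='b' != 'd' -> 0
s[0]='b' != 'd' -> 0
s[0]='b' != 'd' -> 0
s[0]='d' == 'd' -> 1
s[0]='c' != 'd' -> 0
s[0]='b' != 'd' -> 0
s[0]='e' != 'd' -> 0
s[0]='e' != 'd' -> 0
s[0]='e' != 'd' -> 0
s[0]='b' != 'd' -> 0
s[0]='b' != 'd' -> 0
s[0]='b' != 'd' -> 0
Sum: 0 + 0 + 0 + 0 + 1 + 0 + 0 + 0 + 0 + 0 + 0 + 0 + 0 = 1

1


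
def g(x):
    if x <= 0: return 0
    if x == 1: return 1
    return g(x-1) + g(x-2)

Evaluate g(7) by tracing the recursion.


Computing g(7) bottom-up:
g(0) = 0
g(1) = 1
g(2) = g(1) + g(0) = 1 + 0 = 1
g(3) = g(2) + g(1) = 1 + 1 = 2
g(4) = g(3) + g(2) = 2 + 1 = 3
g(5) = g(4) + g(3) = 3 + 2 = 5
g(6) = g(5) + g(4) = 5 + 3 = 8
g(7) = g(6) + g(5) = 8 + 5 = 13

13


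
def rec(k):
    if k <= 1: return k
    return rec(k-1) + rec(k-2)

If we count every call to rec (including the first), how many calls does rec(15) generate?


Let C(n) = total calls for rec(n)
C(0) = 1, C(1) = 1
C(2) = 1 + C(1) + C(0) = 1 + 1 + 1 = 3
C(3) = 1 + C(2) + C(1) = 1 + 3 + 1 = 5
C(4) = 1 + C(3) + C(2) = 1 + 5 + 3 = 9
C(5) = 1 + C(4) + C(3) = 1 + 9 + 5 = 15
C(6) = 1 + C(5) + C(4) = 1 + 15 + 9 = 25
C(7) = 1 + C(6) + C(5) = 1 + 25 + 15 = 41
C(8) = 1 + C(7) + C(6) = 1 + 41 + 25 = 67
C(9) = 1 + C(8) + C(7) = 1 + 67 + 41 = 109
C(10) = 1 + C(9) + C(8) = 1 + 109 + 67 = 177
C(11) = 1 + C(10) + C(9) = 1 + 177 + 109 = 287
C(12) = 1 + C(11) + C(10) = 1 + 287 + 177 = 465
C(13) = 1 + C(12) + C(11) = 1 + 465 + 287 = 753
C(14) = 1 + C(13) + C(12) = 1 + 753 + 465 = 1219
C(15) = 1 + C(14) + C(13) = 1 + 1219 + 753 = 1973

1973


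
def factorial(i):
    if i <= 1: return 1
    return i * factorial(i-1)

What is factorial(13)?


factorial(13)
= 13 * factorial(12)
= 13 * 12 * factorial(11)
= 13 * 12 * 11 * factorial(10)
= 13 * 12 * 11 * 10 * factorial(9)
= 13 * 12 * 11 * 10 * 9 * factorial(8)
= 13 * 12 * 11 * 10 * 9 * 8 * factorial(7)
= 13 * 12 * 11 * 10 * 9 * 8 * 7 * factorial(6)
= 13 * 12 * 11 * 10 * 9 * 8 * 7 * 6 * factorial(5)
= 13 * 12 * 11 * 10 * 9 * 8 * 7 * 6 * 5 * factorial(4)
= 13 * 12 * 11 * 10 * 9 * 8 * 7 * 6 * 5 * 4 * factorial(3)
= 13 * 12 * 11 * 10 * 9 * 8 * 7 * 6 * 5 * 4 * 3 * factorial(2)
= 13 * 12 * 11 * 10 * 9 * 8 * 7 * 6 * 5 * 4 * 3 * 2 * factorial(1)
= 13 * 12 * 11 * 10 * 9 * 8 * 7 * 6 * 5 * 4 * 3 * 2 * 1
= 6227020800

6227020800


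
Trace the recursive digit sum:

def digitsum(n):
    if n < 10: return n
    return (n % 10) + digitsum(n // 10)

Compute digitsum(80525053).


digitsum(80525053) = 3 + digitsum(8052505)
digitsum(8052505) = 5 + digitsum(805250)
digitsum(805250) = 0 + digitsum(80525)
digitsum(80525) = 5 + digitsum(8052)
digitsum(8052) = 2 + digitsum(805)
digitsum(805) = 5 + digitsum(80)
digitsum(80) = 0 + digitsum(8)
digitsum(8) = 8  (base case)
Total: 3 + 5 + 0 + 5 + 2 + 5 + 0 + 8 = 28

28


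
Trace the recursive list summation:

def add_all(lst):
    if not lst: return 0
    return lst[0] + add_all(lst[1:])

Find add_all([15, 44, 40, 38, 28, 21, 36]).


add_all([15, 44, 40, 38, 28, 21, 36]) = 15 + add_all([44, 40, 38, 28, 21, 36])
add_all([44, 40, 38, 28, 21, 36]) = 44 + add_all([40, 38, 28, 21, 36])
add_all([40, 38, 28, 21, 36]) = 40 + add_all([38, 28, 21, 36])
add_all([38, 28, 21, 36]) = 38 + add_all([28, 21, 36])
add_all([28, 21, 36]) = 28 + add_all([21, 36])
add_all([21, 36]) = 21 + add_all([36])
add_all([36]) = 36 + add_all([])
add_all([]) = 0  (base case)
Total: 15 + 44 + 40 + 38 + 28 + 21 + 36 + 0 = 222

222


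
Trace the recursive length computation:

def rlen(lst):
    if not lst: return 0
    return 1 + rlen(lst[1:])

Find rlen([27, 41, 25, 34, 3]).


rlen([27, 41, 25, 34, 3]) = 1 + rlen([41, 25, 34, 3])
rlen([41, 25, 34, 3]) = 1 + rlen([25, 34, 3])
rlen([25, 34, 3]) = 1 + rlen([34, 3])
rlen([34, 3]) = 1 + rlen([3])
rlen([3]) = 1 + rlen([])
rlen([]) = 0  (base case)
Unwinding: 1 + 1 + 1 + 1 + 1 + 0 = 5

5


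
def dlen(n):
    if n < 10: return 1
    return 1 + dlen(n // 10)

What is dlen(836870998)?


dlen(836870998) = 1 + dlen(83687099)
dlen(83687099) = 1 + dlen(8368709)
dlen(8368709) = 1 + dlen(836870)
dlen(836870) = 1 + dlen(83687)
dlen(83687) = 1 + dlen(8368)
dlen(8368) = 1 + dlen(836)
dlen(836) = 1 + dlen(83)
dlen(83) = 1 + dlen(8)
dlen(8) = 1  (base case: 8 < 10)
Unwinding: 1 + 1 + 1 + 1 + 1 + 1 + 1 + 1 + 1 = 9

9


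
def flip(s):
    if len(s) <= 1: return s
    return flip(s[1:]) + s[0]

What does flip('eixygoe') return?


flip('eixygoe') = flip('ixygoe') + 'e'
flip('ixygoe') = flip('xygoe') + 'i'
flip('xygoe') = flip('ygoe') + 'x'
flip('ygoe') = flip('goe') + 'y'
flip('goe') = flip('oe') + 'g'
flip('oe') = flip('e') + 'o'
flip('e') = 'e'  (base case)
Concatenating: 'e' + 'o' + 'g' + 'y' + 'x' + 'i' + 'e' = 'eogyxie'

eogyxie


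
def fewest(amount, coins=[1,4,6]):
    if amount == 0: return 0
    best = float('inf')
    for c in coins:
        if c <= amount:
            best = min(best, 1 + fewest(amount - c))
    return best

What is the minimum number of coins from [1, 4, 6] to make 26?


Building up with DP:
fewest(0) = 0
fewest(1) = min(1+fewest(0)=1+0=1) = 1
fewest(2) = min(1+fewest(1)=1+1=2) = 2
fewest(3) = min(1+fewest(2)=1+2=3) = 3
fewest(4) = min(1+fewest(3)=1+3=4, 1+fewest(0)=1+0=1) = 1
fewest(5) = min(1+fewest(4)=1+1=2, 1+fewest(1)=1+1=2) = 2
fewest(6) = min(1+fewest(5)=1+2=3, 1+fewest(2)=1+2=3, 1+fewest(0)=1+0=1) = 1
fewest(7) = min(1+fewest(6)=1+1=2, 1+fewest(3)=1+3=4, 1+fewest(1)=1+1=2) = 2
fewest(8) = min(1+fewest(7)=1+2=3, 1+fewest(4)=1+1=2, 1+fewest(2)=1+2=3) = 2
fewest(9) = min(1+fewest(8)=1+2=3, 1+fewest(5)=1+2=3, 1+fewest(3)=1+3=4) = 3
fewest(10) = min(1+fewest(9)=1+3=4, 1+fewest(6)=1+1=2, 1+fewest(4)=1+1=2) = 2
fewest(11) = min(1+fewest(10)=1+2=3, 1+fewest(7)=1+2=3, 1+fewest(5)=1+2=3) = 3
fewest(12) = min(1+fewest(11)=1+3=4, 1+fewest(8)=1+2=3, 1+fewest(6)=1+1=2) = 2
fewest(13) = min(1+fewest(12)=1+2=3, 1+fewest(9)=1+3=4, 1+fewest(7)=1+2=3) = 3
fewest(14) = min(1+fewest(13)=1+3=4, 1+fewest(10)=1+2=3, 1+fewest(8)=1+2=3) = 3
fewest(15) = min(1+fewest(14)=1+3=4, 1+fewest(11)=1+3=4, 1+fewest(9)=1+3=4) = 4
fewest(16) = min(1+fewest(15)=1+4=5, 1+fewest(12)=1+2=3, 1+fewest(10)=1+2=3) = 3
fewest(17) = min(1+fewest(16)=1+3=4, 1+fewest(13)=1+3=4, 1+fewest(11)=1+3=4) = 4
fewest(18) = min(1+fewest(17)=1+4=5, 1+fewest(14)=1+3=4, 1+fewest(12)=1+2=3) = 3
fewest(19) = min(1+fewest(18)=1+3=4, 1+fewest(15)=1+4=5, 1+fewest(13)=1+3=4) = 4
fewest(20) = min(1+fewest(19)=1+4=5, 1+fewest(16)=1+3=4, 1+fewest(14)=1+3=4) = 4
fewest(21) = min(1+fewest(20)=1+4=5, 1+fewest(17)=1+4=5, 1+fewest(15)=1+4=5) = 5
fewest(22) = min(1+fewest(21)=1+5=6, 1+fewest(18)=1+3=4, 1+fewest(16)=1+3=4) = 4
fewest(23) = min(1+fewest(22)=1+4=5, 1+fewest(19)=1+4=5, 1+fewest(17)=1+4=5) = 5
fewest(24) = min(1+fewest(23)=1+5=6, 1+fewest(20)=1+4=5, 1+fewest(18)=1+3=4) = 4
fewest(25) = min(1+fewest(24)=1+4=5, 1+fewest(21)=1+5=6, 1+fewest(19)=1+4=5) = 5
fewest(26) = min(1+fewest(25)=1+5=6, 1+fewest(22)=1+4=5, 1+fewest(20)=1+4=5) = 5

5
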